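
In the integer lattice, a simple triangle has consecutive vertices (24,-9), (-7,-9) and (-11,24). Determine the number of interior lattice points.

Using the shoelace formula, 2A = |(24·(-9) − (-7)·(-9)) + ((-7)·24 − (-11)·(-9)) + ((-11)·(-9) − 24·24)| = 1023, so the area is 511.5.
Along each edge there are gcd(|Δx|,|Δy|)+1 lattice points, so counting each shared vertex once the boundary has gcd(31,0) + gcd(4,33) + gcd(35,33) = 31+1+1 = 33.
By Pick's theorem A = I + B/2 − 1, so I = 511.5 − 33/2 + 1 = 496.

496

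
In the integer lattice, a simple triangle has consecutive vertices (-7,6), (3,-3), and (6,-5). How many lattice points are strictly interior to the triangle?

3

By the shoelace formula, twice the signed area is |[(-7)·(-3) − 3·6] + [3·(-5) − 6·(-3)] + [6·6 − (-7)·(-5)]| = 7, so the area is 7/2.
The number of boundary lattice points is Σ gcd(|Δx|,|Δy|) = gcd(10,9) + gcd(3,2) + gcd(13,11) = 1+1+1 = 3.
By Pick's theorem A = I + B/2 − 1, so I = 7/2 − 3/2 + 1 = 3.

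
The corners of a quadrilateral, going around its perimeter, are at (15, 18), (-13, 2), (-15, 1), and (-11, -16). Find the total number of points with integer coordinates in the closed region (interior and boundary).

292

The shoelace formula gives twice the area as |(15·2 − (-13)·18) + ((-13)·1 − (-15)·2) + ((-15)·(-16) − (-11)·1) + ((-11)·18 − 15·(-16))| = 574, so the area is 287.
Summing gcd(|Δx|,|Δy|) over the edges gives the boundary count: gcd(28,16) + gcd(2,1) + gcd(4,17) + gcd(26,34) = 4+1+1+2 = 8.
Pick's theorem gives I = A − B/2 + 1 = 287 − 8/2 + 1 = 284, so the closed region contains I + B = 284 + 8 = 292 lattice points.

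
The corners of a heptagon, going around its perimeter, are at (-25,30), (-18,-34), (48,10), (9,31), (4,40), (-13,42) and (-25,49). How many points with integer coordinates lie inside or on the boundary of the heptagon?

3051

By the shoelace formula, twice the signed area is |[(-25)·(-34) − (-18)·30] + [(-18)·10 − 48·(-34)] + [48·31 − 9·10] + [9·40 − 4·31] + [4·42 − (-13)·40] + [(-13)·49 − (-25)·42] + [(-25)·30 − (-25)·49]| = 6052, so the area is 3026.
Along each edge there are gcd(|Δx|,|Δy|)+1 lattice points, so counting each shared vertex once the boundary has gcd(7,64) + gcd(66,44) + gcd(39,21) + gcd(5,9) + gcd(17,2) + gcd(12,7) + gcd(0,19) = 1+22+3+1+1+1+19 = 48.
Pick's theorem gives I = A − B/2 + 1 = 3026 − 48/2 + 1 = 3003, so the closed region contains I + B = 3003 + 48 = 3051 lattice points.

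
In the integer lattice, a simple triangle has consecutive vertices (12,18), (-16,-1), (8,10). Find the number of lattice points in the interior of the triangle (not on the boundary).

Using the shoelace formula, 2A = |[12·(-1) − (-16)·18] + [(-16)·10 − 8·(-1)] + [8·18 − 12·10]| = 148, so the area is 74.
Summing gcd(|Δx|,|Δy|) over the edges gives the boundary count: gcd(28,19) + gcd(24,11) + gcd(4,8) = 1+1+4 = 6.
By Pick's theorem A = I + B/2 − 1, so I = 74 − 6/2 + 1 = 72.

72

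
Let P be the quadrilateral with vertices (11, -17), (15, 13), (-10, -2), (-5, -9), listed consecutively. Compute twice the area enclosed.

By the shoelace formula, twice the signed area is |[11·13 − 15·(-17)] + [15·(-2) − (-10)·13] + [(-10)·(-9) − (-5)·(-2)] + [(-5)·(-17) − 11·(-9)]| = 762, so the area is 381.

762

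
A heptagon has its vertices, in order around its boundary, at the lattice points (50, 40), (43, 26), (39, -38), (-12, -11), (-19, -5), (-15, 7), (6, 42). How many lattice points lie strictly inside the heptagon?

By the shoelace formula, twice the signed area is |[50·26 − 43·40] + [43·(-38) − 39·26] + [39·(-11) − (-12)·(-38)] + [(-12)·(-5) − (-19)·(-11)] + [(-19)·7 − (-15)·(-5)] + [(-15)·42 − 6·7] + [6·40 − 50·42]| = 6842, so the area is 3421.
Along each edge there are gcd(|Δx|,|Δy|)+1 lattice points, so counting each shared vertex once the boundary has gcd(7,14) + gcd(4,64) + gcd(51,27) + gcd(7,6) + gcd(4,12) + gcd(21,35) + gcd(44,2) = 7+4+3+1+4+7+2 = 28.
Pick's theorem gives I = A − B/2 + 1 = 3421 − 28/2 + 1 = 3408.

3408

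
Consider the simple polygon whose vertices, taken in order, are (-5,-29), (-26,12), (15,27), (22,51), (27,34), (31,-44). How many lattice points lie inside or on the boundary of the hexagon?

By the shoelace formula, twice the signed area is |((-5)·12 − (-26)·(-29)) + ((-26)·27 − 15·12) + (15·51 − 22·27) + (22·34 − 27·51) + (27·(-44) − 31·34) + (31·(-29) − (-5)·(-44))| = 5515, so the area is 5515/2.
The number of boundary lattice points is Σ gcd(|Δx|,|Δy|) = gcd(21,41) + gcd(41,15) + gcd(7,24) + gcd(5,17) + gcd(4,78) + gcd(36,15) = 1+1+1+1+2+3 = 9.
Pick's theorem gives I = A − B/2 + 1 = 5515/2 − 9/2 + 1 = 2754, so the closed region contains I + B = 2754 + 9 = 2763 lattice points.

2763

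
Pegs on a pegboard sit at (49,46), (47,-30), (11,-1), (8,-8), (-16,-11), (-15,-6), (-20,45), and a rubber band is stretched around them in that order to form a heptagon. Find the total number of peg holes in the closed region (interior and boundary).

By the shoelace formula, twice the signed area is |[49·(-30) − 47·46] + [47·(-1) − 11·(-30)] + [11·(-8) − 8·(-1)] + [8·(-11) − (-16)·(-8)] + [(-16)·(-6) − (-15)·(-11)] + [(-15)·45 − (-20)·(-6)] + [(-20)·46 − 49·45]| = 7634, so the area is 3817.
Summing gcd(|Δx|,|Δy|) over the edges gives the boundary count: gcd(2,76) + gcd(36,29) + gcd(3,7) + gcd(24,3) + gcd(1,5) + gcd(5,51) + gcd(69,1) = 2+1+1+3+1+1+1 = 10.
Pick's theorem gives I = A − B/2 + 1 = 3817 − 10/2 + 1 = 3813, so the closed region contains I + B = 3813 + 10 = 3823 lattice points.

3823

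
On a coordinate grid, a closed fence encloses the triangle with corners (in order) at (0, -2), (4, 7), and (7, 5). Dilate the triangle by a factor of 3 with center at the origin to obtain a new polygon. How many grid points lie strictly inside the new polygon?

The shoelace formula gives twice the area as |(0·7 − 4·(-2)) + (4·5 − 7·7) + (7·(-2) − 0·5)| = 35, so the area is 17.5.
Summing gcd(|Δx|,|Δy|) over the edges gives the boundary count: gcd(4,9) + gcd(3,2) + gcd(7,7) = 1+1+7 = 9.
Scaling by 3 multiplies the area by 3² = 9 (so the new area is 315/2) and multiplies the boundary lattice-point count by 3, giving 27.
By Pick's theorem, the interior count of the dilated polygon is 315/2 − 27/2 + 1 = 145.

145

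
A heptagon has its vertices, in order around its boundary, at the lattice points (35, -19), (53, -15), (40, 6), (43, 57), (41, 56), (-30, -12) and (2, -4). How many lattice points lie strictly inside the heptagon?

By the shoelace formula, twice the signed area is |[35·(-15) − 53·(-19)] + [53·6 − 40·(-15)] + [40·57 − 43·6] + [43·56 − 41·57] + [41·(-12) − (-30)·56] + [(-30)·(-4) − 2·(-12)] + [2·(-19) − 35·(-4)]| = 4927, so the area is 2463.5.
Along each edge there are gcd(|Δx|,|Δy|)+1 lattice points, so counting each shared vertex once the boundary has gcd(18,4) + gcd(13,21) + gcd(3,51) + gcd(2,1) + gcd(71,68) + gcd(32,8) + gcd(33,15) = 2+1+3+1+1+8+3 = 19.
By Pick's theorem A = I + B/2 − 1, so I = 2463.5 − 19/2 + 1 = 2455.

2455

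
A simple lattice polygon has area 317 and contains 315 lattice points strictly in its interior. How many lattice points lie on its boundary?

6

Pick's theorem gives A = I + B/2 − 1, so B = 2(A − I + 1) = 2(317 − 315 + 1) = 6.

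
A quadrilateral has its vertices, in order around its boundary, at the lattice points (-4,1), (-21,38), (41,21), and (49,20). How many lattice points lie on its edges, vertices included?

The number of boundary lattice points is Σ gcd(|Δx|,|Δy|) = gcd(17,37) + gcd(62,17) + gcd(8,1) + gcd(53,19) = 1+1+1+1 = 4.

4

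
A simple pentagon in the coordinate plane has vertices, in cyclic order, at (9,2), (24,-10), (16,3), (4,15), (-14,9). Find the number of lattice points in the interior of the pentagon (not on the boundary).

219

Using the shoelace formula, 2A = |[9·(-10) − 24·2] + [24·3 − 16·(-10)] + [16·15 − 4·3] + [4·9 − (-14)·15] + [(-14)·2 − 9·9]| = 459, so the area is 229.5.
The number of boundary lattice points is Σ gcd(|Δx|,|Δy|) = gcd(15,12) + gcd(8,13) + gcd(12,12) + gcd(18,6) + gcd(23,7) = 3+1+12+6+1 = 23.
By Pick's theorem A = I + B/2 − 1, so I = 229.5 − 23/2 + 1 = 219.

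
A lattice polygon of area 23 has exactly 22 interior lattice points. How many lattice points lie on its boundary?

4

Pick's theorem gives A = I + B/2 − 1, so B = 2(A − I + 1) = 2(23 − 22 + 1) = 4.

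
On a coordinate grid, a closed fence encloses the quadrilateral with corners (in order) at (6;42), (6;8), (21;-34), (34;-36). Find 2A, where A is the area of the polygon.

The shoelace formula gives twice the area as |[6·8 − 6·42] + [6·(-34) − 21·8] + [21·(-36) − 34·(-34)] + [34·42 − 6·(-36)]| = 1468, so the area is 734.

1468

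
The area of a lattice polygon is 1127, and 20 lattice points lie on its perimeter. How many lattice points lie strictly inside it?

Pick's theorem A = I + B/2 − 1 rearranges to I = A − B/2 + 1 = 1127 − 20/2 + 1 = 1118.

1118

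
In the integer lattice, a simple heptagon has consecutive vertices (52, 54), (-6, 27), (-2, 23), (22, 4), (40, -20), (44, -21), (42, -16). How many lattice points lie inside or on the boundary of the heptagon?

Using the shoelace formula, 2A = |[52·27 − (-6)·54] + [(-6)·23 − (-2)·27] + [(-2)·4 − 22·23] + [22·(-20) − 40·4] + [40·(-21) − 44·(-20)] + [44·(-16) − 42·(-21)] + [42·54 − 52·(-16)]| = 3848, so the area is 1924.
Along each edge there are gcd(|Δx|,|Δy|)+1 lattice points, so counting each shared vertex once the boundary has gcd(58,27) + gcd(4,4) + gcd(24,19) + gcd(18,24) + gcd(4,1) + gcd(2,5) + gcd(10,70) = 1+4+1+6+1+1+10 = 24.
Pick's theorem gives I = A − B/2 + 1 = 1924 − 24/2 + 1 = 1913, so the closed region contains I + B = 1913 + 24 = 1937 lattice points.

1937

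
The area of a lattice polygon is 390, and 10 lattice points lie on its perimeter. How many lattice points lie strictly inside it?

From Pick's theorem, I = A − B/2 + 1 = 390 − 10/2 + 1 = 386.

386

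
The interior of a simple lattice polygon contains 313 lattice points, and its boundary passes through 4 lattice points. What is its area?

Pick's theorem states A = I + B/2 − 1, so A = 313 + 4/2 − 1 = 314.

314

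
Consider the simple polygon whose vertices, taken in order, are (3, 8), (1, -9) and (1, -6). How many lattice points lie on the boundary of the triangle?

Along each edge there are gcd(|Δx|,|Δy|)+1 lattice points, so counting each shared vertex once the boundary has gcd(2,17) + gcd(0,3) + gcd(2,14) = 1+3+2 = 6.

6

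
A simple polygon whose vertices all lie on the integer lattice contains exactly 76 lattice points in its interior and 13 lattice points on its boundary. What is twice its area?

Pick's theorem states A = I + B/2 − 1, so A = 76 + 13/2 − 1 = 163/2.
Hence 2A = 163.

163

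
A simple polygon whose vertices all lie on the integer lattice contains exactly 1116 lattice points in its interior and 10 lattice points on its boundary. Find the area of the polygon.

By Pick's theorem, A = I + B/2 − 1 = 1116 + 10/2 − 1 = 1120.

1120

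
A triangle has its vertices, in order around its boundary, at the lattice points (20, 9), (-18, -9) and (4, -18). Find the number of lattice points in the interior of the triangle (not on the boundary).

By the shoelace formula, twice the signed area is |(20·(-9) − (-18)·9) + ((-18)·(-18) − 4·(-9)) + (4·9 − 20·(-18))| = 738, so the area is 369.
Summing gcd(|Δx|,|Δy|) over the edges gives the boundary count: gcd(38,18) + gcd(22,9) + gcd(16,27) = 2+1+1 = 4.
Pick's theorem gives I = A − B/2 + 1 = 369 − 4/2 + 1 = 368.

368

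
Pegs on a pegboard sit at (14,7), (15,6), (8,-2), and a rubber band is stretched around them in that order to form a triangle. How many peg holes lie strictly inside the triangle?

Using the shoelace formula, 2A = |(14·6 − 15·7) + (15·(-2) − 8·6) + (8·7 − 14·(-2))| = 15, so the area is 15/2.
Along each edge there are gcd(|Δx|,|Δy|)+1 lattice points, so counting each shared vertex once the boundary has gcd(1,1) + gcd(7,8) + gcd(6,9) = 1+1+3 = 5.
By Pick's theorem A = I + B/2 − 1, so I = 15/2 − 5/2 + 1 = 6.

6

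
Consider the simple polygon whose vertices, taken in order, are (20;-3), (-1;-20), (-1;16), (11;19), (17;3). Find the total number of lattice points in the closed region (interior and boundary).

541

The shoelace formula gives twice the area as |[20·(-20) − (-1)·(-3)] + [(-1)·16 − (-1)·(-20)] + [(-1)·19 − 11·16] + [11·3 − 17·19] + [17·(-3) − 20·3]| = 1035, so the area is 1035/2.
Summing gcd(|Δx|,|Δy|) over the edges gives the boundary count: gcd(21,17) + gcd(0,36) + gcd(12,3) + gcd(6,16) + gcd(3,6) = 1+36+3+2+3 = 45.
Pick's theorem gives I = A − B/2 + 1 = 1035/2 − 45/2 + 1 = 496, so the closed region contains I + B = 496 + 45 = 541 lattice points.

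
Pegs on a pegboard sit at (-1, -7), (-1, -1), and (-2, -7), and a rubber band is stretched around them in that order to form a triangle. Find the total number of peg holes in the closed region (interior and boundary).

8

By the shoelace formula, twice the signed area is |((-1)·(-1) − (-1)·(-7)) + ((-1)·(-7) − (-2)·(-1)) + ((-2)·(-7) − (-1)·(-7))| = 6, so the area is 3.
Summing gcd(|Δx|,|Δy|) over the edges gives the boundary count: gcd(0,6) + gcd(1,6) + gcd(1,0) = 6+1+1 = 8.
Pick's theorem gives I = A − B/2 + 1 = 3 − 8/2 + 1 = 0, so the closed region contains I + B = 0 + 8 = 8 lattice points.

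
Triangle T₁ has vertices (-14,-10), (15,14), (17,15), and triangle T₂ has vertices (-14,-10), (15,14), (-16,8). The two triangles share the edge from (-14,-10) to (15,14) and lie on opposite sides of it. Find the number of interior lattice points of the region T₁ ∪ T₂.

The union is the simple quadrilateral with vertices (-14,-10), (17,15), (15,14), (-16,8) in order.
Using the shoelace formula, 2A = |((-14)·15 − 17·(-10)) + (17·14 − 15·15) + (15·8 − (-16)·14) + ((-16)·(-10) − (-14)·8)| = 589, so the area is 589/2.
Summing gcd(|Δx|,|Δy|) over the edges gives the boundary count: gcd(31,25) + gcd(2,1) + gcd(31,6) + gcd(2,18) = 1+1+1+2 = 5.
By Pick's theorem I = A − B/2 + 1 = 589/2 − 5/2 + 1 = 293.

293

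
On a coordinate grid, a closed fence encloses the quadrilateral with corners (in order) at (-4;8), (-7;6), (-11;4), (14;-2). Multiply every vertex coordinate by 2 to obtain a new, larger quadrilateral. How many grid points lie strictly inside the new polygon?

275

Using the shoelace formula, 2A = |[(-4)·6 − (-7)·8] + [(-7)·4 − (-11)·6] + [(-11)·(-2) − 14·4] + [14·8 − (-4)·(-2)]| = 140, so the area is 70.
Summing gcd(|Δx|,|Δy|) over the edges gives the boundary count: gcd(3,2) + gcd(4,2) + gcd(25,6) + gcd(18,10) = 1+2+1+2 = 6.
Scaling by 2 multiplies the area by 2² = 4 (so the new area is 280) and multiplies the boundary lattice-point count by 2, giving 12.
By Pick's theorem, the interior count of the dilated polygon is 280 − 12/2 + 1 = 275.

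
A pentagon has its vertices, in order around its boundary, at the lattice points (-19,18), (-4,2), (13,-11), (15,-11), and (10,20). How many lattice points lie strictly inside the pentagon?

Using the shoelace formula, 2A = |[(-19)·2 − (-4)·18] + [(-4)·(-11) − 13·2] + [13·(-11) − 15·(-11)] + [15·20 − 10·(-11)] + [10·18 − (-19)·20]| = 1044, so the area is 522.
Along each edge there are gcd(|Δx|,|Δy|)+1 lattice points, so counting each shared vertex once the boundary has gcd(15,16) + gcd(17,13) + gcd(2,0) + gcd(5,31) + gcd(29,2) = 1+1+2+1+1 = 6.
Pick's theorem gives I = A − B/2 + 1 = 522 − 6/2 + 1 = 520.

520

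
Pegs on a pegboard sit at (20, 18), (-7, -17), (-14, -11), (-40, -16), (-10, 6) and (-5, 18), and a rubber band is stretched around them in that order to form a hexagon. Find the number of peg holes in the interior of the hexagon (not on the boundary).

Using the shoelace formula, 2A = |[20·(-17) − (-7)·18] + [(-7)·(-11) − (-14)·(-17)] + [(-14)·(-16) − (-40)·(-11)] + [(-40)·6 − (-10)·(-16)] + [(-10)·18 − (-5)·6] + [(-5)·18 − 20·18]| = 1591, so the area is 795.5.
Along each edge there are gcd(|Δx|,|Δy|)+1 lattice points, so counting each shared vertex once the boundary has gcd(27,35) + gcd(7,6) + gcd(26,5) + gcd(30,22) + gcd(5,12) + gcd(25,0) = 1+1+1+2+1+25 = 31.
By Pick's theorem A = I + B/2 − 1, so I = 795.5 − 31/2 + 1 = 781.

781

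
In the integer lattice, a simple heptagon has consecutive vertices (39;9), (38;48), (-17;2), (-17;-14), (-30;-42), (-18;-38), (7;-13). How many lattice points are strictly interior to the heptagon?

Using the shoelace formula, 2A = |[39·48 − 38·9] + [38·2 − (-17)·48] + [(-17)·(-14) − (-17)·2] + [(-17)·(-42) − (-30)·(-14)] + [(-30)·(-38) − (-18)·(-42)] + [(-18)·(-13) − 7·(-38)] + [7·9 − 39·(-13)]| = 4442, so the area is 2221.
Along each edge there are gcd(|Δx|,|Δy|)+1 lattice points, so counting each shared vertex once the boundary has gcd(1,39) + gcd(55,46) + gcd(0,16) + gcd(13,28) + gcd(12,4) + gcd(25,25) + gcd(32,22) = 1+1+16+1+4+25+2 = 50.
Pick's theorem gives I = A − B/2 + 1 = 2221 − 50/2 + 1 = 2197.

2197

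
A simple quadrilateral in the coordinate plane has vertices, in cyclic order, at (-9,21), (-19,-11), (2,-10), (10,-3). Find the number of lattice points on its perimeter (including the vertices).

5

Along each edge there are gcd(|Δx|,|Δy|)+1 lattice points, so counting each shared vertex once the boundary has gcd(10,32) + gcd(21,1) + gcd(8,7) + gcd(19,24) = 2+1+1+1 = 5.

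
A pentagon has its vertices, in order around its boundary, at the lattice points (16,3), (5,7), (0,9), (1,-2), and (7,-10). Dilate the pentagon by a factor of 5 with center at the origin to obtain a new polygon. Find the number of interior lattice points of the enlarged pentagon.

By the shoelace formula, twice the signed area is |[16·7 − 5·3] + [5·9 − 0·7] + [0·(-2) − 1·9] + [1·(-10) − 7·(-2)] + [7·3 − 16·(-10)]| = 318, so the area is 159.
The number of boundary lattice points is Σ gcd(|Δx|,|Δy|) = gcd(11,4) + gcd(5,2) + gcd(1,11) + gcd(6,8) + gcd(9,13) = 1+1+1+2+1 = 6.
Scaling by 5 multiplies the area by 5² = 25 (so the new area is 3975) and multiplies the boundary lattice-point count by 5, giving 30.
By Pick's theorem, the interior count of the dilated polygon is 3975 − 30/2 + 1 = 3961.

3961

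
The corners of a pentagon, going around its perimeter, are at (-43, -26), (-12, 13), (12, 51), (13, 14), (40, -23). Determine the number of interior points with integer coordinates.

2509

Using the shoelace formula, 2A = |[(-43)·13 − (-12)·(-26)] + [(-12)·51 − 12·13] + [12·14 − 13·51] + [13·(-23) − 40·14] + [40·(-26) − (-43)·(-23)]| = 5022, so the area is 2511.
Along each edge there are gcd(|Δx|,|Δy|)+1 lattice points, so counting each shared vertex once the boundary has gcd(31,39) + gcd(24,38) + gcd(1,37) + gcd(27,37) + gcd(83,3) = 1+2+1+1+1 = 6.
Pick's theorem gives I = A − B/2 + 1 = 2511 − 6/2 + 1 = 2509.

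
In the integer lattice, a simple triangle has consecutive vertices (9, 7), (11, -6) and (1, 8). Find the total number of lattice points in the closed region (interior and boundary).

By the shoelace formula, twice the signed area is |(9·(-6) − 11·7) + (11·8 − 1·(-6)) + (1·7 − 9·8)| = 102, so the area is 51.
The number of boundary lattice points is Σ gcd(|Δx|,|Δy|) = gcd(2,13) + gcd(10,14) + gcd(8,1) = 1+2+1 = 4.
Pick's theorem gives I = A − B/2 + 1 = 51 − 4/2 + 1 = 50, so the closed region contains I + B = 50 + 4 = 54 lattice points.

54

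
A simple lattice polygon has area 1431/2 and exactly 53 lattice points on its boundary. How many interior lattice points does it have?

690

From Pick's theorem, I = A − B/2 + 1 = 1431/2 − 53/2 + 1 = 690.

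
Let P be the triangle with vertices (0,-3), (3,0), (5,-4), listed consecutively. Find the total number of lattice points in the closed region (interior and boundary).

13

Using the shoelace formula, 2A = |(0·0 − 3·(-3)) + (3·(-4) − 5·0) + (5·(-3) − 0·(-4))| = 18, so the area is 9.
Summing gcd(|Δx|,|Δy|) over the edges gives the boundary count: gcd(3,3) + gcd(2,4) + gcd(5,1) = 3+2+1 = 6.
Pick's theorem gives I = A − B/2 + 1 = 9 − 6/2 + 1 = 7, so the closed region contains I + B = 7 + 6 = 13 lattice points.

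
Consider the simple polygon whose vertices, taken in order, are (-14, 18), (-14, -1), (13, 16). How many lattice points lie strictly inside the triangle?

247

Using the shoelace formula, 2A = |[(-14)·(-1) − (-14)·18] + [(-14)·16 − 13·(-1)] + [13·18 − (-14)·16]| = 513, so the area is 256.5.
Summing gcd(|Δx|,|Δy|) over the edges gives the boundary count: gcd(0,19) + gcd(27,17) + gcd(27,2) = 19+1+1 = 21.
Pick's theorem gives I = A − B/2 + 1 = 256.5 − 21/2 + 1 = 247.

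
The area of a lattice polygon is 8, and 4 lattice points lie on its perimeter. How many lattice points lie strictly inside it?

7

From Pick's theorem, I = A − B/2 + 1 = 8 − 4/2 + 1 = 7.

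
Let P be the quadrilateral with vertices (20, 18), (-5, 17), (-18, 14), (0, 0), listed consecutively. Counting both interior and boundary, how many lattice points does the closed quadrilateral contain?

337

By the shoelace formula, twice the signed area is |[20·17 − (-5)·18] + [(-5)·14 − (-18)·17] + [(-18)·0 − 0·14] + [0·18 − 20·0]| = 666, so the area is 333.
Along each edge there are gcd(|Δx|,|Δy|)+1 lattice points, so counting each shared vertex once the boundary has gcd(25,1) + gcd(13,3) + gcd(18,14) + gcd(20,18) = 1+1+2+2 = 6.
Pick's theorem gives I = A − B/2 + 1 = 333 − 6/2 + 1 = 331, so the closed region contains I + B = 331 + 6 = 337 lattice points.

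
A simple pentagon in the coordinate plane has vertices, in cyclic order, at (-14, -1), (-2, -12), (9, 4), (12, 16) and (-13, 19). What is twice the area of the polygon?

By the shoelace formula, twice the signed area is |[(-14)·(-12) − (-2)·(-1)] + [(-2)·4 − 9·(-12)] + [9·16 − 12·4] + [12·19 − (-13)·16] + [(-13)·(-1) − (-14)·19]| = 1077, so the area is 538.5.

1077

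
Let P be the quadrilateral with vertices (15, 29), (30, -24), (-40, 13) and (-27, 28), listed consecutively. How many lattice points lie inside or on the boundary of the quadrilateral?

The shoelace formula gives twice the area as |(15·(-24) − 30·29) + (30·13 − (-40)·(-24)) + ((-40)·28 − (-27)·13) + ((-27)·29 − 15·28)| = 3772, so the area is 1886.
Summing gcd(|Δx|,|Δy|) over the edges gives the boundary count: gcd(15,53) + gcd(70,37) + gcd(13,15) + gcd(42,1) = 1+1+1+1 = 4.
Pick's theorem gives I = A − B/2 + 1 = 1886 − 4/2 + 1 = 1885, so the closed region contains I + B = 1885 + 4 = 1889 lattice points.

1889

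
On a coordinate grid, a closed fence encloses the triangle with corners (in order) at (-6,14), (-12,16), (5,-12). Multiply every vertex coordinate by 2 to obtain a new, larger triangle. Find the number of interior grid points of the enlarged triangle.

The shoelace formula gives twice the area as |((-6)·16 − (-12)·14) + ((-12)·(-12) − 5·16) + (5·14 − (-6)·(-12))| = 134, so the area is 67.
The number of boundary lattice points is Σ gcd(|Δx|,|Δy|) = gcd(6,2) + gcd(17,28) + gcd(11,26) = 2+1+1 = 4.
Scaling by 2 multiplies the area by 2² = 4 (so the new area is 268) and multiplies the boundary lattice-point count by 2, giving 8.
By Pick's theorem, the interior count of the dilated polygon is 268 − 8/2 + 1 = 265.

265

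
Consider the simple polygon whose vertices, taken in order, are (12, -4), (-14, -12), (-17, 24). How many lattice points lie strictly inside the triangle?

Using the shoelace formula, 2A = |[12·(-12) − (-14)·(-4)] + [(-14)·24 − (-17)·(-12)] + [(-17)·(-4) − 12·24]| = 960, so the area is 480.
The number of boundary lattice points is Σ gcd(|Δx|,|Δy|) = gcd(26,8) + gcd(3,36) + gcd(29,28) = 2+3+1 = 6.
Pick's theorem gives I = A − B/2 + 1 = 480 − 6/2 + 1 = 478.

478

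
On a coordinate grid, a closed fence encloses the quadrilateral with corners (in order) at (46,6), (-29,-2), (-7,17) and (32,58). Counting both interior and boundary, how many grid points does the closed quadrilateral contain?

By the shoelace formula, twice the signed area is |[46·(-2) − (-29)·6] + [(-29)·17 − (-7)·(-2)] + [(-7)·58 − 32·17] + [32·6 − 46·58]| = 3851, so the area is 3851/2.
Summing gcd(|Δx|,|Δy|) over the edges gives the boundary count: gcd(75,8) + gcd(22,19) + gcd(39,41) + gcd(14,52) = 1+1+1+2 = 5.
Pick's theorem gives I = A − B/2 + 1 = 3851/2 − 5/2 + 1 = 1924, so the closed region contains I + B = 1924 + 5 = 1929 lattice points.

1929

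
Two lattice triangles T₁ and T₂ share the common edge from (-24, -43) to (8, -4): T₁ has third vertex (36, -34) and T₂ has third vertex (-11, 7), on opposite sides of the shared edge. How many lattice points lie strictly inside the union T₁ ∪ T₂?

1570

The union is the simple quadrilateral with vertices (-24, -43), (36, -34), (8, -4), (-11, 7) in order.
The shoelace formula gives twice the area as |[(-24)·(-34) − 36·(-43)] + [36·(-4) − 8·(-34)] + [8·7 − (-11)·(-4)] + [(-11)·(-43) − (-24)·7]| = 3145, so the area is 1572.5.
Summing gcd(|Δx|,|Δy|) over the edges gives the boundary count: gcd(60,9) + gcd(28,30) + gcd(19,11) + gcd(13,50) = 3+2+1+1 = 7.
By Pick's theorem I = A − B/2 + 1 = 1572.5 − 7/2 + 1 = 1570.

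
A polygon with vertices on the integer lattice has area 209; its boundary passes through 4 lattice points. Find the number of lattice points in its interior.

208

From Pick's theorem, I = A − B/2 + 1 = 209 − 4/2 + 1 = 208.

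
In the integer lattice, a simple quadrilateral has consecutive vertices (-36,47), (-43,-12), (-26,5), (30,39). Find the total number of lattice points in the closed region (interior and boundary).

The shoelace formula gives twice the area as |[(-36)·(-12) − (-43)·47] + [(-43)·5 − (-26)·(-12)] + [(-26)·39 − 30·5] + [30·47 − (-36)·39]| = 3576, so the area is 1788.
The number of boundary lattice points is Σ gcd(|Δx|,|Δy|) = gcd(7,59) + gcd(17,17) + gcd(56,34) + gcd(66,8) = 1+17+2+2 = 22.
Pick's theorem gives I = A − B/2 + 1 = 1788 − 22/2 + 1 = 1778, so the closed region contains I + B = 1778 + 22 = 1800 lattice points.

1800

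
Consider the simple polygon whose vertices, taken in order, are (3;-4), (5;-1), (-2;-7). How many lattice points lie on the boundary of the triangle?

Along each edge there are gcd(|Δx|,|Δy|)+1 lattice points, so counting each shared vertex once the boundary has gcd(2,3) + gcd(7,6) + gcd(5,3) = 1+1+1 = 3.

3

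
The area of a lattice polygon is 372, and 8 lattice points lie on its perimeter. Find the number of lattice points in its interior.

369

Pick's theorem A = I + B/2 − 1 rearranges to I = A − B/2 + 1 = 372 − 8/2 + 1 = 369.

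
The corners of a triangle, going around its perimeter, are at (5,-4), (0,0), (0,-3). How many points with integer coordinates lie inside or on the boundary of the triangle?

11

Using the shoelace formula, 2A = |(5·0 − 0·(-4)) + (0·(-3) − 0·0) + (0·(-4) − 5·(-3))| = 15, so the area is 15/2.
The number of boundary lattice points is Σ gcd(|Δx|,|Δy|) = gcd(5,4) + gcd(0,3) + gcd(5,1) = 1+3+1 = 5.
Pick's theorem gives I = A − B/2 + 1 = 15/2 − 5/2 + 1 = 6, so the closed region contains I + B = 6 + 5 = 11 lattice points.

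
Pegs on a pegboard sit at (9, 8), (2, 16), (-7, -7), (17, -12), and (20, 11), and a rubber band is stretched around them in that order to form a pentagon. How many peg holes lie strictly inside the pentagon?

By the shoelace formula, twice the signed area is |[9·16 − 2·8] + [2·(-7) − (-7)·16] + [(-7)·(-12) − 17·(-7)] + [17·11 − 20·(-12)] + [20·8 − 9·11]| = 917, so the area is 458.5.
Summing gcd(|Δx|,|Δy|) over the edges gives the boundary count: gcd(7,8) + gcd(9,23) + gcd(24,5) + gcd(3,23) + gcd(11,3) = 1+1+1+1+1 = 5.
Pick's theorem gives I = A − B/2 + 1 = 458.5 − 5/2 + 1 = 457.

457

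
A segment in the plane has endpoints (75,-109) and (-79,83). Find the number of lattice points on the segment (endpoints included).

3

The number of lattice points on a segment between lattice points is gcd(|Δx|,|Δy|) + 1 = gcd(154,192) + 1 = 2 + 1 = 3.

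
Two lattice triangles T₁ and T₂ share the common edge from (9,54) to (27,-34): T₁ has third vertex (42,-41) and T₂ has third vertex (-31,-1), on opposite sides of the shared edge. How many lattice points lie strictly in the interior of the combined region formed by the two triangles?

2849

The union is the simple quadrilateral with vertices (9,54), (42,-41), (27,-34), (-31,-1) in order.
Using the shoelace formula, 2A = |(9·(-41) − 42·54) + (42·(-34) − 27·(-41)) + (27·(-1) − (-31)·(-34)) + ((-31)·54 − 9·(-1))| = 5704, so the area is 2852.
The number of boundary lattice points is Σ gcd(|Δx|,|Δy|) = gcd(33,95) + gcd(15,7) + gcd(58,33) + gcd(40,55) = 1+1+1+5 = 8.
By Pick's theorem I = A − B/2 + 1 = 2852 − 8/2 + 1 = 2849.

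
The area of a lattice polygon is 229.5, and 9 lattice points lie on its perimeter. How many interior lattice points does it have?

226

Pick's theorem A = I + B/2 − 1 rearranges to I = A − B/2 + 1 = 229.5 − 9/2 + 1 = 226.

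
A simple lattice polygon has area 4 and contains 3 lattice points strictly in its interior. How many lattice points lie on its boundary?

4

Pick's theorem gives A = I + B/2 − 1, so B = 2(A − I + 1) = 2(4 − 3 + 1) = 4.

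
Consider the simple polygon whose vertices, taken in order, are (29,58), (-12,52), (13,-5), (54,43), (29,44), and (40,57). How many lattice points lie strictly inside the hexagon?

By the shoelace formula, twice the signed area is |(29·52 − (-12)·58) + ((-12)·(-5) − 13·52) + (13·43 − 54·(-5)) + (54·44 − 29·43) + (29·57 − 40·44) + (40·58 − 29·57)| = 4106, so the area is 2053.
Summing gcd(|Δx|,|Δy|) over the edges gives the boundary count: gcd(41,6) + gcd(25,57) + gcd(41,48) + gcd(25,1) + gcd(11,13) + gcd(11,1) = 1+1+1+1+1+1 = 6.
Pick's theorem gives I = A − B/2 + 1 = 2053 − 6/2 + 1 = 2051.

2051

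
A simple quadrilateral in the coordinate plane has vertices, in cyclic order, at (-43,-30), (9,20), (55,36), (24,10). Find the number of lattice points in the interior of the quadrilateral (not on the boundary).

By the shoelace formula, twice the signed area is |((-43)·20 − 9·(-30)) + (9·36 − 55·20) + (55·10 − 24·36) + (24·(-30) − (-43)·10)| = 1970, so the area is 985.
The number of boundary lattice points is Σ gcd(|Δx|,|Δy|) = gcd(52,50) + gcd(46,16) + gcd(31,26) + gcd(67,40) = 2+2+1+1 = 6.
Pick's theorem gives I = A − B/2 + 1 = 985 − 6/2 + 1 = 983.

983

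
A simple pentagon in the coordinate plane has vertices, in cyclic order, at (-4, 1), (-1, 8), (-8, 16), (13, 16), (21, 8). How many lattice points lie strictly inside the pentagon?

Using the shoelace formula, 2A = |[(-4)·8 − (-1)·1] + [(-1)·16 − (-8)·8] + [(-8)·16 − 13·16] + [13·8 − 21·16] + [21·1 − (-4)·8]| = 498, so the area is 249.
Along each edge there are gcd(|Δx|,|Δy|)+1 lattice points, so counting each shared vertex once the boundary has gcd(3,7) + gcd(7,8) + gcd(21,0) + gcd(8,8) + gcd(25,7) = 1+1+21+8+1 = 32.
Pick's theorem gives I = A − B/2 + 1 = 249 − 32/2 + 1 = 234.

234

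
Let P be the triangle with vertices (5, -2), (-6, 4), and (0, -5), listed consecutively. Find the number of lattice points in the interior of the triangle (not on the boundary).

The shoelace formula gives twice the area as |(5·4 − (-6)·(-2)) + ((-6)·(-5) − 0·4) + (0·(-2) − 5·(-5))| = 63, so the area is 31.5.
Along each edge there are gcd(|Δx|,|Δy|)+1 lattice points, so counting each shared vertex once the boundary has gcd(11,6) + gcd(6,9) + gcd(5,3) = 1+3+1 = 5.
Pick's theorem gives I = A − B/2 + 1 = 31.5 − 5/2 + 1 = 30.

30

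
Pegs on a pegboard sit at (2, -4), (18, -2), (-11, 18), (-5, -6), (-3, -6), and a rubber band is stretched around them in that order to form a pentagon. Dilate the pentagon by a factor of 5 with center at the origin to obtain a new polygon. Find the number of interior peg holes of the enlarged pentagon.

6996

The shoelace formula gives twice the area as |[2·(-2) − 18·(-4)] + [18·18 − (-11)·(-2)] + [(-11)·(-6) − (-5)·18] + [(-5)·(-6) − (-3)·(-6)] + [(-3)·(-4) − 2·(-6)]| = 562, so the area is 281.
Along each edge there are gcd(|Δx|,|Δy|)+1 lattice points, so counting each shared vertex once the boundary has gcd(16,2) + gcd(29,20) + gcd(6,24) + gcd(2,0) + gcd(5,2) = 2+1+6+2+1 = 12.
Scaling by 5 multiplies the area by 5² = 25 (so the new area is 7025) and multiplies the boundary lattice-point count by 5, giving 60.
By Pick's theorem, the interior count of the dilated polygon is 7025 − 60/2 + 1 = 6996.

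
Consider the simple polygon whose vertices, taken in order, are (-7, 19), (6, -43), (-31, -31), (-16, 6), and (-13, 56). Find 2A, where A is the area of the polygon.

2687

Using the shoelace formula, 2A = |((-7)·(-43) − 6·19) + (6·(-31) − (-31)·(-43)) + ((-31)·6 − (-16)·(-31)) + ((-16)·56 − (-13)·6) + ((-13)·19 − (-7)·56)| = 2687, so the area is 1343.5.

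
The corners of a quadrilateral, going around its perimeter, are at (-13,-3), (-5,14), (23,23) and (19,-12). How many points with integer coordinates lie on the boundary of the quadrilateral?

4

The number of boundary lattice points is Σ gcd(|Δx|,|Δy|) = gcd(8,17) + gcd(28,9) + gcd(4,35) + gcd(32,9) = 1+1+1+1 = 4.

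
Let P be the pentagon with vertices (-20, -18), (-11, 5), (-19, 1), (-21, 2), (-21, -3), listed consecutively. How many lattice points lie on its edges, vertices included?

12

Along each edge there are gcd(|Δx|,|Δy|)+1 lattice points, so counting each shared vertex once the boundary has gcd(9,23) + gcd(8,4) + gcd(2,1) + gcd(0,5) + gcd(1,15) = 1+4+1+5+1 = 12.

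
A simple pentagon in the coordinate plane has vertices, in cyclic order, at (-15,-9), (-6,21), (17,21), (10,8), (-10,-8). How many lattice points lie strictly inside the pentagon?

463

The shoelace formula gives twice the area as |[(-15)·21 − (-6)·(-9)] + [(-6)·21 − 17·21] + [17·8 − 10·21] + [10·(-8) − (-10)·8] + [(-10)·(-9) − (-15)·(-8)]| = 956, so the area is 478.
The number of boundary lattice points is Σ gcd(|Δx|,|Δy|) = gcd(9,30) + gcd(23,0) + gcd(7,13) + gcd(20,16) + gcd(5,1) = 3+23+1+4+1 = 32.
By Pick's theorem A = I + B/2 − 1, so I = 478 − 32/2 + 1 = 463.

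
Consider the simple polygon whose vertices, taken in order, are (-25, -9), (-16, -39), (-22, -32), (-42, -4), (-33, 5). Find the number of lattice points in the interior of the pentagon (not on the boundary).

The shoelace formula gives twice the area as |((-25)·(-39) − (-16)·(-9)) + ((-16)·(-32) − (-22)·(-39)) + ((-22)·(-4) − (-42)·(-32)) + ((-42)·5 − (-33)·(-4)) + ((-33)·(-9) − (-25)·5)| = 691, so the area is 691/2.
The number of boundary lattice points is Σ gcd(|Δx|,|Δy|) = gcd(9,30) + gcd(6,7) + gcd(20,28) + gcd(9,9) + gcd(8,14) = 3+1+4+9+2 = 19.
Pick's theorem gives I = A − B/2 + 1 = 691/2 − 19/2 + 1 = 337.

337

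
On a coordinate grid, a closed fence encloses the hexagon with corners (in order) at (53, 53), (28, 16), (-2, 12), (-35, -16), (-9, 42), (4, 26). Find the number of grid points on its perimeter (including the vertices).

8

Along each edge there are gcd(|Δx|,|Δy|)+1 lattice points, so counting each shared vertex once the boundary has gcd(25,37) + gcd(30,4) + gcd(33,28) + gcd(26,58) + gcd(13,16) + gcd(49,27) = 1+2+1+2+1+1 = 8.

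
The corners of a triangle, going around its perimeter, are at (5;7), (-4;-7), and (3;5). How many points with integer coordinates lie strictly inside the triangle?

4

Using the shoelace formula, 2A = |(5·(-7) − (-4)·7) + ((-4)·5 − 3·(-7)) + (3·7 − 5·5)| = 10, so the area is 5.
Summing gcd(|Δx|,|Δy|) over the edges gives the boundary count: gcd(9,14) + gcd(7,12) + gcd(2,2) = 1+1+2 = 4.
Pick's theorem gives I = A − B/2 + 1 = 5 − 4/2 + 1 = 4.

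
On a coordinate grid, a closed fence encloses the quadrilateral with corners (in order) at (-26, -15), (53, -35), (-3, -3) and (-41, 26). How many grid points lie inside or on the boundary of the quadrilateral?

1272

By the shoelace formula, twice the signed area is |((-26)·(-35) − 53·(-15)) + (53·(-3) − (-3)·(-35)) + ((-3)·26 − (-41)·(-3)) + ((-41)·(-15) − (-26)·26)| = 2531, so the area is 2531/2.
The number of boundary lattice points is Σ gcd(|Δx|,|Δy|) = gcd(79,20) + gcd(56,32) + gcd(38,29) + gcd(15,41) = 1+8+1+1 = 11.
Pick's theorem gives I = A − B/2 + 1 = 2531/2 − 11/2 + 1 = 1261, so the closed region contains I + B = 1261 + 11 = 1272 lattice points.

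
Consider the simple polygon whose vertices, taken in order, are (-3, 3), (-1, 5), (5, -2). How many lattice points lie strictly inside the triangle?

12

Using the shoelace formula, 2A = |((-3)·5 − (-1)·3) + ((-1)·(-2) − 5·5) + (5·3 − (-3)·(-2))| = 26, so the area is 13.
The number of boundary lattice points is Σ gcd(|Δx|,|Δy|) = gcd(2,2) + gcd(6,7) + gcd(8,5) = 2+1+1 = 4.
Pick's theorem gives I = A − B/2 + 1 = 13 − 4/2 + 1 = 12.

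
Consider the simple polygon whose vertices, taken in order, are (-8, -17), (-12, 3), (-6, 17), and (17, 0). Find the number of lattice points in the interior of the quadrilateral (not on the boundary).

493

By the shoelace formula, twice the signed area is |[(-8)·3 − (-12)·(-17)] + [(-12)·17 − (-6)·3] + [(-6)·0 − 17·17] + [17·(-17) − (-8)·0]| = 992, so the area is 496.
The number of boundary lattice points is Σ gcd(|Δx|,|Δy|) = gcd(4,20) + gcd(6,14) + gcd(23,17) + gcd(25,17) = 4+2+1+1 = 8.
Pick's theorem gives I = A − B/2 + 1 = 496 − 8/2 + 1 = 493.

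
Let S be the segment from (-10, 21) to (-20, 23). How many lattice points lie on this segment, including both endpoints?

3

The number of lattice points on a segment between lattice points is gcd(|Δx|,|Δy|) + 1 = gcd(10,2) + 1 = 2 + 1 = 3.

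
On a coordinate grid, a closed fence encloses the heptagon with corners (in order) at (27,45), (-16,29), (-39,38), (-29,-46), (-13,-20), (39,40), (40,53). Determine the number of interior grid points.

2995

By the shoelace formula, twice the signed area is |[27·29 − (-16)·45] + [(-16)·38 − (-39)·29] + [(-39)·(-46) − (-29)·38] + [(-29)·(-20) − (-13)·(-46)] + [(-13)·40 − 39·(-20)] + [39·53 − 40·40] + [40·45 − 27·53]| = 6000, so the area is 3000.
The number of boundary lattice points is Σ gcd(|Δx|,|Δy|) = gcd(43,16) + gcd(23,9) + gcd(10,84) + gcd(16,26) + gcd(52,60) + gcd(1,13) + gcd(13,8) = 1+1+2+2+4+1+1 = 12.
By Pick's theorem A = I + B/2 − 1, so I = 3000 − 12/2 + 1 = 2995.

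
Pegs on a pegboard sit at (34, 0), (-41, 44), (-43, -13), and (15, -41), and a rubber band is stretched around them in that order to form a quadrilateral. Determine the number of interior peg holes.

3635

Using the shoelace formula, 2A = |(34·44 − (-41)·0) + ((-41)·(-13) − (-43)·44) + ((-43)·(-41) − 15·(-13)) + (15·0 − 34·(-41))| = 7273, so the area is 3636.5.
Summing gcd(|Δx|,|Δy|) over the edges gives the boundary count: gcd(75,44) + gcd(2,57) + gcd(58,28) + gcd(19,41) = 1+1+2+1 = 5.
Pick's theorem gives I = A − B/2 + 1 = 3636.5 − 5/2 + 1 = 3635.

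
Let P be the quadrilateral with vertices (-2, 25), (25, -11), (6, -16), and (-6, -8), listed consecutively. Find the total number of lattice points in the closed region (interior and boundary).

By the shoelace formula, twice the signed area is |[(-2)·(-11) − 25·25] + [25·(-16) − 6·(-11)] + [6·(-8) − (-6)·(-16)] + [(-6)·25 − (-2)·(-8)]| = 1247, so the area is 1247/2.
Summing gcd(|Δx|,|Δy|) over the edges gives the boundary count: gcd(27,36) + gcd(19,5) + gcd(12,8) + gcd(4,33) = 9+1+4+1 = 15.
Pick's theorem gives I = A − B/2 + 1 = 1247/2 − 15/2 + 1 = 617, so the closed region contains I + B = 617 + 15 = 632 lattice points.

632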